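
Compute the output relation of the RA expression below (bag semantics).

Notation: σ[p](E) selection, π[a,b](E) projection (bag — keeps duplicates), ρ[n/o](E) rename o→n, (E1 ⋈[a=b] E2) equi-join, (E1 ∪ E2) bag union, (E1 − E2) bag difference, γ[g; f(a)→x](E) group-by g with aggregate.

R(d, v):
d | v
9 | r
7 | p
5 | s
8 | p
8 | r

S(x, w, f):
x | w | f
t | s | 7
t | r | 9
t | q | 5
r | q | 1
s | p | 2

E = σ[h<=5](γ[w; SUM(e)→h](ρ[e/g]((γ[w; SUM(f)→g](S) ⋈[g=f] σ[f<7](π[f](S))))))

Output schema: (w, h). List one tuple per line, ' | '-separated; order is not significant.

Per-node cardinality:
  S → 5
  γ[w; SUM(f)→g](S) → 4
  S → 5
  π[f](S) → 5
  σ[f<7](π[f](S)) → 3
  (γ[w; SUM(f)→g](S) ⋈[g=f] σ[f<7](π[f](S))) → 1
  ρ[e/g]((γ[w; SUM(f)→g](S) ⋈[g=f] σ[f<7](π[f](S)))) → 1
  γ[w; SUM(e)→h](ρ[e/g]((γ[w; SUM(f)→g](S) ⋈[g=f] σ[f<7](π[f](S))))) → 1
  σ[h<=5](γ[w; SUM(e)→h](ρ[e/g]((γ[w; SUM(f)→g](S) ⋈[g=f] σ[f<7](π[f](S)))))) → 1

== RESULT ==
w | h
p | 2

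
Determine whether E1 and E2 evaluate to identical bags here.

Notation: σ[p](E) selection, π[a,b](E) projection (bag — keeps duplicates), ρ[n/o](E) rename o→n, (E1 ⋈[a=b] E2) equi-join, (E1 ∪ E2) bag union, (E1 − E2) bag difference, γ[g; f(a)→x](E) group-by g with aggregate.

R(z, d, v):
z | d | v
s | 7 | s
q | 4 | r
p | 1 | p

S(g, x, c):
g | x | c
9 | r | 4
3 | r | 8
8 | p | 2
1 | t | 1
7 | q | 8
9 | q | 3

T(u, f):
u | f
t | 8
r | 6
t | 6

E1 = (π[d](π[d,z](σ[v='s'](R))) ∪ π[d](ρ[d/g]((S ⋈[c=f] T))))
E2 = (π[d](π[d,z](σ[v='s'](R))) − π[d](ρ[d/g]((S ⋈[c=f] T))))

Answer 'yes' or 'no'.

E1 row counts bottom-up:
  R → 3
  σ[v='s'](R) → 1
  π[d,z](σ[v='s'](R)) → 1
  π[d](π[d,z](σ[v='s'](R))) → 1
  S → 6
  T → 3
  (S ⋈[c=f] T) → 2
  ρ[d/g]((S ⋈[c=f] T)) → 2
  π[d](ρ[d/g]((S ⋈[c=f] T))) → 2
  (π[d](π[d,z](σ[v='s'](R))) ∪ π[d](ρ[d/g]((S ⋈[c=f] T)))) → 3
E2 row counts bottom-up:
  R → 3
  σ[v='s'](R) → 1
  π[d,z](σ[v='s'](R)) → 1
  π[d](π[d,z](σ[v='s'](R))) → 1
  S → 6
  T → 3
  (S ⋈[c=f] T) → 2
  ρ[d/g]((S ⋈[c=f] T)) → 2
  π[d](ρ[d/g]((S ⋈[c=f] T))) → 2
  (π[d](π[d,z](σ[v='s'](R))) − π[d](ρ[d/g]((S ⋈[c=f] T)))) → 0

E1 result:
d
3
7
7
E2 result:
d
(0 rows)
Witness: (7,) appears 2× in E1 but 0× in E2.

no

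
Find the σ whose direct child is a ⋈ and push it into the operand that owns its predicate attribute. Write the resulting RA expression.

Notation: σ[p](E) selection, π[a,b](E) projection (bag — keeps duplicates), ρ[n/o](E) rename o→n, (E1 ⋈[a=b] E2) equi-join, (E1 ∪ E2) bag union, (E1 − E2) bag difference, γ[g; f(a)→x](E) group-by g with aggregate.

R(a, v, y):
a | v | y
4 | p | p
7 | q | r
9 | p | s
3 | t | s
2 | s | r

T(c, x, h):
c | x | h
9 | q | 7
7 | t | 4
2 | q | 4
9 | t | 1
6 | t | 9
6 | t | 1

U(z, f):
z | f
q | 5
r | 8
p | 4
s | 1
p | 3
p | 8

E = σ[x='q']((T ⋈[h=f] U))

σ filters on x, owned by the left side.
E' = (σ[x='q'](T) ⋈[h=f] U)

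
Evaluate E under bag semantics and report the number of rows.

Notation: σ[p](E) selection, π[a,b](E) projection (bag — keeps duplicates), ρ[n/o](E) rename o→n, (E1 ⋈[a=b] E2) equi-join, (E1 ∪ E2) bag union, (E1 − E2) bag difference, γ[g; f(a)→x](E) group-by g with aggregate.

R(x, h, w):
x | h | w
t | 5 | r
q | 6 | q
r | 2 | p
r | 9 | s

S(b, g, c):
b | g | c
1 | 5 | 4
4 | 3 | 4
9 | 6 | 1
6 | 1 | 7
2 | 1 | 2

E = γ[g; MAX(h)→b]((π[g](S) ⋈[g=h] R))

Stepwise |·|:
  S → 5
  π[g](S) → 5
  R → 4
  (π[g](S) ⋈[g=h] R) → 2
  γ[g; MAX(h)→b]((π[g](S) ⋈[g=h] R)) → 2

|E| = 2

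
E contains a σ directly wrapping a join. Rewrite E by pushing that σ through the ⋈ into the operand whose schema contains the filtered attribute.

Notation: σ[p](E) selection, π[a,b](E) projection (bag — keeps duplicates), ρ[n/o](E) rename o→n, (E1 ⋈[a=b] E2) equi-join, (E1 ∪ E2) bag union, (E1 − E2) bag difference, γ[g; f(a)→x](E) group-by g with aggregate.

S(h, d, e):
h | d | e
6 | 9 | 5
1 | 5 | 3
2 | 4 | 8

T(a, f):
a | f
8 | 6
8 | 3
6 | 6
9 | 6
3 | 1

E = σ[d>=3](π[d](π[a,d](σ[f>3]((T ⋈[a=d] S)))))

σ filters on f, owned by the left side.
E' = σ[d>=3](π[d](π[a,d]((σ[f>3](T) ⋈[a=d] S))))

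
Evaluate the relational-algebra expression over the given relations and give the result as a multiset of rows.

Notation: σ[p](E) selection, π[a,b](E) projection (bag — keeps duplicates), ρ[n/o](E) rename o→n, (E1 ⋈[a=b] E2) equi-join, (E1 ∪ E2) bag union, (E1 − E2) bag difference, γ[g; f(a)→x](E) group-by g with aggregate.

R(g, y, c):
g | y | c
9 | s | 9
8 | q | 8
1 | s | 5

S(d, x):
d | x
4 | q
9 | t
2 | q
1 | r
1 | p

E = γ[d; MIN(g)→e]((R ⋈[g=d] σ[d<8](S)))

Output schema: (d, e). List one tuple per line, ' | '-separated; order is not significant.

Row counts bottom-up:
  R → 3
  S → 5
  σ[d<8](S) → 4
  (R ⋈[g=d] σ[d<8](S)) → 2
  γ[d; MIN(g)→e]((R ⋈[g=d] σ[d<8](S))) → 1

== RESULT ==
d | e
1 | 1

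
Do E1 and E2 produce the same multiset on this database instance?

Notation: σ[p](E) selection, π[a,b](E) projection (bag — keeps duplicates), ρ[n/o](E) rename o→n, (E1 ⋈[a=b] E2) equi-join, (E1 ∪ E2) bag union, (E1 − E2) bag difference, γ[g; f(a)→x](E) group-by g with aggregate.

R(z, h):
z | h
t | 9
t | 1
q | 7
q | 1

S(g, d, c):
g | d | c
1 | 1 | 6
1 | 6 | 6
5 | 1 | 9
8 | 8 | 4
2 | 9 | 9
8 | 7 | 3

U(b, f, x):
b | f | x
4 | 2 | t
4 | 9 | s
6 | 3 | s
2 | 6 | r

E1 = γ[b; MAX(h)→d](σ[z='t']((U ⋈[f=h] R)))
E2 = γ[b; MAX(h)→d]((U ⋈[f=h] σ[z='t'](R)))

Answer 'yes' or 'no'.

E1 subexpression sizes:
  U → 4
  R → 4
  (U ⋈[f=h] R) → 1
  σ[z='t']((U ⋈[f=h] R)) → 1
  γ[b; MAX(h)→d](σ[z='t']((U ⋈[f=h] R))) → 1
E2 subexpression sizes:
  U → 4
  R → 4
  σ[z='t'](R) → 2
  (U ⋈[f=h] σ[z='t'](R)) → 1
  γ[b; MAX(h)→d]((U ⋈[f=h] σ[z='t'](R))) → 1

E1 and E2 produce the same multiset:
b | d
4 | 9

yes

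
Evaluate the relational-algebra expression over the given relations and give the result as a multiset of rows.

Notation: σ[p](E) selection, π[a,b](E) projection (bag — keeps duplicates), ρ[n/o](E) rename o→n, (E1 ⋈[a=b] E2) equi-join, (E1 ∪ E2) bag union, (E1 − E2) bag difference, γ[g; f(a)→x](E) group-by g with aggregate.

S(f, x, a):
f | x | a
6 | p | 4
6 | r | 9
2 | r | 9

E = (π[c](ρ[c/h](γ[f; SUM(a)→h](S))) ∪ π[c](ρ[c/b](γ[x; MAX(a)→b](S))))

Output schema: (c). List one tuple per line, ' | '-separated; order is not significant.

Subexpression sizes:
  S → 3
  γ[f; SUM(a)→h](S) → 2
  ρ[c/h](γ[f; SUM(a)→h](S)) → 2
  π[c](ρ[c/h](γ[f; SUM(a)→h](S))) → 2
  S → 3
  γ[x; MAX(a)→b](S) → 2
  ρ[c/b](γ[x; MAX(a)→b](S)) → 2
  π[c](ρ[c/b](γ[x; MAX(a)→b](S))) → 2
  (π[c](ρ[c/h](γ[f; SUM(a)→h](S))) ∪ π[c](ρ[c/b](γ[x; MAX(a)→b](S)))) → 4

== RESULT ==
c
4
9
9
13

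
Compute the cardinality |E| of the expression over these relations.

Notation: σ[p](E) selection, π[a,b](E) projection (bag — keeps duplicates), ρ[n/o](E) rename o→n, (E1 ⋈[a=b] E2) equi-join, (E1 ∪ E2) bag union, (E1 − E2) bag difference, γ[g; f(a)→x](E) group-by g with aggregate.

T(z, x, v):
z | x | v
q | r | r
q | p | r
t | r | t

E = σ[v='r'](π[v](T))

Per-node cardinality:
  T → 3
  π[v](T) → 3
  σ[v='r'](π[v](T)) → 2

|E| = 2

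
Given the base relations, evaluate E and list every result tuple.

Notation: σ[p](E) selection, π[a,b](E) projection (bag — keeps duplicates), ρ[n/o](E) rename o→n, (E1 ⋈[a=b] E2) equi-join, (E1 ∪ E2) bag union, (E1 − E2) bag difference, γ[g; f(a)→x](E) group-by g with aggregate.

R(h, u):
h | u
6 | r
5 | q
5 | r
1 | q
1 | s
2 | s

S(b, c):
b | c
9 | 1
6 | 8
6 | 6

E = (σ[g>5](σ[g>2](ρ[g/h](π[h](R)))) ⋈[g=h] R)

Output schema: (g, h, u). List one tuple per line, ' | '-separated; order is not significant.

Per-node cardinality:
  R → 6
  π[h](R) → 6
  ρ[g/h](π[h](R)) → 6
  σ[g>2](ρ[g/h](π[h](R))) → 3
  σ[g>5](σ[g>2](ρ[g/h](π[h](R)))) → 1
  R → 6
  (σ[g>5](σ[g>2](ρ[g/h](π[h](R)))) ⋈[g=h] R) → 1

== RESULT ==
g | h | u
6 | 6 | r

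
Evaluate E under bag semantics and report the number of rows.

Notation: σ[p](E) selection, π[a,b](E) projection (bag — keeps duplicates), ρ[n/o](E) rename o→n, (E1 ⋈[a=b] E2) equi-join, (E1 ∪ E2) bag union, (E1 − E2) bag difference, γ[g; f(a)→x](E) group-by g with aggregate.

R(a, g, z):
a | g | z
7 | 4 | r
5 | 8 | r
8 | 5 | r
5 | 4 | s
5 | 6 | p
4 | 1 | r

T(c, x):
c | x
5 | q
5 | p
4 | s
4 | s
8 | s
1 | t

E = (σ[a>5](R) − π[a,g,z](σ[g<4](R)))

Row counts bottom-up:
  R → 6
  σ[a>5](R) → 2
  R → 6
  σ[g<4](R) → 1
  π[a,g,z](σ[g<4](R)) → 1
  (σ[a>5](R) − π[a,g,z](σ[g<4](R))) → 2

|E| = 2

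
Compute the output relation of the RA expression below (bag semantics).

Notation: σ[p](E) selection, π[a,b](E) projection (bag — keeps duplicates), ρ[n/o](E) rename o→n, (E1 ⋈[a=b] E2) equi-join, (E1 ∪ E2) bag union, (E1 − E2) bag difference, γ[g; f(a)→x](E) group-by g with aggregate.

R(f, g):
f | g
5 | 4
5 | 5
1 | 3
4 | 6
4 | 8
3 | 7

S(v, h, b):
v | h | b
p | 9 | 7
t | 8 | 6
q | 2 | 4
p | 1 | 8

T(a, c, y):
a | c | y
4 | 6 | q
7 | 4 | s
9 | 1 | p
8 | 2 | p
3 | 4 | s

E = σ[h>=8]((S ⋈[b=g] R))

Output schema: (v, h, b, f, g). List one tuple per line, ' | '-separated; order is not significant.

Subexpression sizes:
  S → 4
  R → 6
  (S ⋈[b=g] R) → 4
  σ[h>=8]((S ⋈[b=g] R)) → 2

== RESULT ==
v | h | b | f | g
p | 9 | 7 | 3 | 7
t | 8 | 6 | 4 | 6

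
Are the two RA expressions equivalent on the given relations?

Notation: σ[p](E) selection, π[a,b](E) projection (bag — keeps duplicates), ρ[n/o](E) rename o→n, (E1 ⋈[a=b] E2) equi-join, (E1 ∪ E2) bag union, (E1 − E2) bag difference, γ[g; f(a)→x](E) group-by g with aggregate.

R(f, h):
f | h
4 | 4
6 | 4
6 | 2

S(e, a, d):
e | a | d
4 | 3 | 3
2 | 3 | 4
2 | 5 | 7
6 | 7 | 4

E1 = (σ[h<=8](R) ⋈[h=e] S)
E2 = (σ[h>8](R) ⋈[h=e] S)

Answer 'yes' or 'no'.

E1 per-node cardinality:
  R → 3
  σ[h<=8](R) → 3
  S → 4
  (σ[h<=8](R) ⋈[h=e] S) → 4
E2 per-node cardinality:
  R → 3
  σ[h>8](R) → 0
  S → 4
  (σ[h>8](R) ⋈[h=e] S) → 0

E1 result:
f | h | e | a | d
4 | 4 | 4 | 3 | 3
6 | 2 | 2 | 3 | 4
6 | 2 | 2 | 5 | 7
6 | 4 | 4 | 3 | 3
E2 result:
f | h | e | a | d
(0 rows)
Witness: (4, 4, 4, 3, 3) appears 1× in E1 but 0× in E2.

no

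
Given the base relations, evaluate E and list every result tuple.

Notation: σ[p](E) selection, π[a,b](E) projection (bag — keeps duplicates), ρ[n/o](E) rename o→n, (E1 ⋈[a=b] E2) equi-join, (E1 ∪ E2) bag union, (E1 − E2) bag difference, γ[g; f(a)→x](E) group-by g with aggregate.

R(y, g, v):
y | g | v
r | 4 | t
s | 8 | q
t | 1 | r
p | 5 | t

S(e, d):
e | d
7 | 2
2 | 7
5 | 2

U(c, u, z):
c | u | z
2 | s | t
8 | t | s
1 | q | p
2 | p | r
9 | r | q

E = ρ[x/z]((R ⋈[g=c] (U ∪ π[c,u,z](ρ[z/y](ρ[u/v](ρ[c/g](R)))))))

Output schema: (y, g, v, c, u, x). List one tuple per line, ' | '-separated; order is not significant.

Per-node cardinality:
  R → 4
  U → 5
  R → 4
  ρ[c/g](R) → 4
  ρ[u/v](ρ[c/g](R)) → 4
  ρ[z/y](ρ[u/v](ρ[c/g](R))) → 4
  π[c,u,z](ρ[z/y](ρ[u/v](ρ[c/g](R)))) → 4
  (U ∪ π[c,u,z](ρ[z/y](ρ[u/v](ρ[c/g](R))))) → 9
  (R ⋈[g=c] (U ∪ π[c,u,z](ρ[z/y](ρ[u/v](ρ[c/g](R)))))) → 6
  ρ[x/z]((R ⋈[g=c] (U ∪ π[c,u,z](ρ[z/y](ρ[u/v](ρ[c/g](R))))))) → 6

== RESULT ==
y | g | v | c | u | x
p | 5 | t | 5 | t | p
r | 4 | t | 4 | t | r
s | 8 | q | 8 | q | s
s | 8 | q | 8 | t | s
t | 1 | r | 1 | q | p
t | 1 | r | 1 | r | t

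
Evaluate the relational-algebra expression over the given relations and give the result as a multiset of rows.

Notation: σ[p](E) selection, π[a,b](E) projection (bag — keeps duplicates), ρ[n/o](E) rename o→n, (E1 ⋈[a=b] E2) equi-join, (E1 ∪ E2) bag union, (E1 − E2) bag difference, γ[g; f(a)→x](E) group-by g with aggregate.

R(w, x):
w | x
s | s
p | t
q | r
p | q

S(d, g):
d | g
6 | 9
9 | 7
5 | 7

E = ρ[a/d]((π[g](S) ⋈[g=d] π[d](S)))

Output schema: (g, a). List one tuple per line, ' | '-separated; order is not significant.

Row counts bottom-up:
  S → 3
  π[g](S) → 3
  S → 3
  π[d](S) → 3
  (π[g](S) ⋈[g=d] π[d](S)) → 1
  ρ[a/d]((π[g](S) ⋈[g=d] π[d](S))) → 1

== RESULT ==
g | a
9 | 9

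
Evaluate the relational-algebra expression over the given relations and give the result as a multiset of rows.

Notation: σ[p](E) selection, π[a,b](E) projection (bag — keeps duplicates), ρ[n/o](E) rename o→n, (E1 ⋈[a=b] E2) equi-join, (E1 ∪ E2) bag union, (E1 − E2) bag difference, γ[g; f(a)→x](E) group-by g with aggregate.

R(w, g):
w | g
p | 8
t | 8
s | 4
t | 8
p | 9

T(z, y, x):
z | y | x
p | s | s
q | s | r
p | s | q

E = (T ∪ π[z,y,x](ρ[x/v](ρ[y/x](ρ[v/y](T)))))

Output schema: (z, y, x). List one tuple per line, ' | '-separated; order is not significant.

Row counts bottom-up:
  T → 3
  T → 3
  ρ[v/y](T) → 3
  ρ[y/x](ρ[v/y](T)) → 3
  ρ[x/v](ρ[y/x](ρ[v/y](T))) → 3
  π[z,y,x](ρ[x/v](ρ[y/x](ρ[v/y](T)))) → 3
  (T ∪ π[z,y,x](ρ[x/v](ρ[y/x](ρ[v/y](T))))) → 6

== RESULT ==
z | y | x
p | q | s
p | s | q
p | s | s
p | s | s
q | r | s
q | s | r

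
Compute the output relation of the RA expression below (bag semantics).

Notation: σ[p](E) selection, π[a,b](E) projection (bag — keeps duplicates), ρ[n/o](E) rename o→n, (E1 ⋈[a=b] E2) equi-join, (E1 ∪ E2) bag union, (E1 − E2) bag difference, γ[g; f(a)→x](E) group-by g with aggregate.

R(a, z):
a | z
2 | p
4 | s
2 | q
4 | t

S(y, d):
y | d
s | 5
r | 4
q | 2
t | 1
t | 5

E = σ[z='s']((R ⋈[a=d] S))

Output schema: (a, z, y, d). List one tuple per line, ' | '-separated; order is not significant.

Stepwise |·|:
  R → 4
  S → 5
  (R ⋈[a=d] S) → 4
  σ[z='s']((R ⋈[a=d] S)) → 1

== RESULT ==
a | z | y | d
4 | s | r | 4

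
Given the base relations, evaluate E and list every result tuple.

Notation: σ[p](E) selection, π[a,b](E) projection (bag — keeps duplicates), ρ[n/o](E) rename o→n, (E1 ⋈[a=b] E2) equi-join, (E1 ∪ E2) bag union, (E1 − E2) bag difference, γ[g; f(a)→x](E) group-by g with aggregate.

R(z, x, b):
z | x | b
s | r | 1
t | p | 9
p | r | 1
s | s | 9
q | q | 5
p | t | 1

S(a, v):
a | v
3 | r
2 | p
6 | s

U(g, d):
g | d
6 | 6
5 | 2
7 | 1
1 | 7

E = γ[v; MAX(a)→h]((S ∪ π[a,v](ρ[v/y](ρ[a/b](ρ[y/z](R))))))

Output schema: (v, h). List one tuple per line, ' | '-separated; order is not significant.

Row counts bottom-up:
  S → 3
  R → 6
  ρ[y/z](R) → 6
  ρ[a/b](ρ[y/z](R)) → 6
  ρ[v/y](ρ[a/b](ρ[y/z](R))) → 6
  π[a,v](ρ[v/y](ρ[a/b](ρ[y/z](R)))) → 6
  (S ∪ π[a,v](ρ[v/y](ρ[a/b](ρ[y/z](R))))) → 9
  γ[v; MAX(a)→h]((S ∪ π[a,v](ρ[v/y](ρ[a/b](ρ[y/z](R)))))) → 5

== RESULT ==
v | h
p | 2
q | 5
r | 3
s | 9
t | 9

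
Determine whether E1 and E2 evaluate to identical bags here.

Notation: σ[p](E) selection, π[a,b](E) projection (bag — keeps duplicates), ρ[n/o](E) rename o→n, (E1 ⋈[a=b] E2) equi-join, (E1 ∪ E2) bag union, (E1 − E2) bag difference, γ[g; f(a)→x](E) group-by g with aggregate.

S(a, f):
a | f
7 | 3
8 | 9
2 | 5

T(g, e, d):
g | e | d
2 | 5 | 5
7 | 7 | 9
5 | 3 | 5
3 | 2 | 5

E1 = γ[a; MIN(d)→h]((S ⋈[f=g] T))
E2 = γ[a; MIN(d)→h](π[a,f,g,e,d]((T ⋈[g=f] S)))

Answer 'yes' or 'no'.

E1 per-node cardinality:
  S → 3
  T → 4
  (S ⋈[f=g] T) → 2
  γ[a; MIN(d)→h]((S ⋈[f=g] T)) → 2
E2 per-node cardinality:
  T → 4
  S → 3
  (T ⋈[g=f] S) → 2
  π[a,f,g,e,d]((T ⋈[g=f] S)) → 2
  γ[a; MIN(d)→h](π[a,f,g,e,d]((T ⋈[g=f] S))) → 2

E1 and E2 produce the same multiset:
a | h
2 | 5
7 | 5

yes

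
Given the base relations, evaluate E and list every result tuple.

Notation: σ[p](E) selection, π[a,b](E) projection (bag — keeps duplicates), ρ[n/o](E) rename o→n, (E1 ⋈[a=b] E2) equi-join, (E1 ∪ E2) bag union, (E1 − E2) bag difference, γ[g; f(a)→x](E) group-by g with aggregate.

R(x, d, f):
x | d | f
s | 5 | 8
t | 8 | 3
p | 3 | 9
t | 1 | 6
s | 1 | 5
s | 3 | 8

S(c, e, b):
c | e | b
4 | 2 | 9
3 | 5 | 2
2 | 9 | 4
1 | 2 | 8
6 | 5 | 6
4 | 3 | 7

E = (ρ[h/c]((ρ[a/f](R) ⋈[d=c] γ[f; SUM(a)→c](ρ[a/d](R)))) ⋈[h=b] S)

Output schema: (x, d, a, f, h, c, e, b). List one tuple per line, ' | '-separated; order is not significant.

Subexpression sizes:
  R → 6
  ρ[a/f](R) → 6
  R → 6
  ρ[a/d](R) → 6
  γ[f; SUM(a)→c](ρ[a/d](R)) → 5
  (ρ[a/f](R) ⋈[d=c] γ[f; SUM(a)→c](ρ[a/d](R))) → 8
  ρ[h/c]((ρ[a/f](R) ⋈[d=c] γ[f; SUM(a)→c](ρ[a/d](R)))) → 8
  S → 6
  (ρ[h/c]((ρ[a/f](R) ⋈[d=c] γ[f; SUM(a)→c](ρ[a/d](R)))) ⋈[h=b] S) → 2

== RESULT ==
x | d | a | f | h | c | e | b
t | 8 | 3 | 3 | 8 | 1 | 2 | 8
t | 8 | 3 | 8 | 8 | 1 | 2 | 8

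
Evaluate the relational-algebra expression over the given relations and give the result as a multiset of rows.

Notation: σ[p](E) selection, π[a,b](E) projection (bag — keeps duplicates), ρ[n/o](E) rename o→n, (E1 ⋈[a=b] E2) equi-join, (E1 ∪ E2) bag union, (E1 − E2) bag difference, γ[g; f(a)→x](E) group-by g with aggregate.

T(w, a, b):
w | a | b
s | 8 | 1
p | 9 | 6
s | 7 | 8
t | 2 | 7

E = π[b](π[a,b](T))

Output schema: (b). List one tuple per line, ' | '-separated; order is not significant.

Per-node cardinality:
  T → 4
  π[a,b](T) → 4
  π[b](π[a,b](T)) → 4

== RESULT ==
b
1
6
7
8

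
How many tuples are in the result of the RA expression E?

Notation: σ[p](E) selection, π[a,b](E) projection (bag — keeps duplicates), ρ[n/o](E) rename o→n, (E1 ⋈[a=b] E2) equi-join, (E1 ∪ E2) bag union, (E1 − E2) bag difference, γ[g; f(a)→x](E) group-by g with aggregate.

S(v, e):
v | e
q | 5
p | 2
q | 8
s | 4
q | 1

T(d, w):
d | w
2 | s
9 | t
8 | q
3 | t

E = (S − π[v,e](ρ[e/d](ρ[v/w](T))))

Stepwise |·|:
  S → 5
  T → 4
  ρ[v/w](T) → 4
  ρ[e/d](ρ[v/w](T)) → 4
  π[v,e](ρ[e/d](ρ[v/w](T))) → 4
  (S − π[v,e](ρ[e/d](ρ[v/w](T)))) → 4

|E| = 4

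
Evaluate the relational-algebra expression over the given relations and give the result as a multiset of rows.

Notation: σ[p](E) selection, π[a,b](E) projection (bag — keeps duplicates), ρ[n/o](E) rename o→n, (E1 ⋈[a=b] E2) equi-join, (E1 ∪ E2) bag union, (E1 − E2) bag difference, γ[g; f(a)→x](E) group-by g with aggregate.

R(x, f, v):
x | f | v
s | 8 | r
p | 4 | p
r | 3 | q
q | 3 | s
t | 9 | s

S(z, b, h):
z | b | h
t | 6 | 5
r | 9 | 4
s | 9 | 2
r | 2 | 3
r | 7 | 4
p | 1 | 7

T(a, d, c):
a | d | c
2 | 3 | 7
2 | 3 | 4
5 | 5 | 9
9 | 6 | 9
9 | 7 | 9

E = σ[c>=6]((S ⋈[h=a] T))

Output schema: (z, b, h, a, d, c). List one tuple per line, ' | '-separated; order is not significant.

Per-node cardinality:
  S → 6
  T → 5
  (S ⋈[h=a] T) → 3
  σ[c>=6]((S ⋈[h=a] T)) → 2

== RESULT ==
z | b | h | a | d | c
s | 9 | 2 | 2 | 3 | 7
t | 6 | 5 | 5 | 5 | 9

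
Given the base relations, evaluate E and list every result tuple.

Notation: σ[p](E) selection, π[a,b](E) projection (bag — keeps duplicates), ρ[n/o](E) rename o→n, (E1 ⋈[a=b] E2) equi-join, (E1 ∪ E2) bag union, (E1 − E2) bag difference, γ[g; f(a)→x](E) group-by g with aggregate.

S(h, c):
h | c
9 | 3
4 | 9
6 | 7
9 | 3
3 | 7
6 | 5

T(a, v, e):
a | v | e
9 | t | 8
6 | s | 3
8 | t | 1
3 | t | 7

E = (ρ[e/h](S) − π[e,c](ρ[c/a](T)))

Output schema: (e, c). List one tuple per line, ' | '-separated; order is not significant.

Row counts bottom-up:
  S → 6
  ρ[e/h](S) → 6
  T → 4
  ρ[c/a](T) → 4
  π[e,c](ρ[c/a](T)) → 4
  (ρ[e/h](S) − π[e,c](ρ[c/a](T))) → 6

== RESULT ==
e | c
3 | 7
4 | 9
6 | 5
6 | 7
9 | 3
9 | 3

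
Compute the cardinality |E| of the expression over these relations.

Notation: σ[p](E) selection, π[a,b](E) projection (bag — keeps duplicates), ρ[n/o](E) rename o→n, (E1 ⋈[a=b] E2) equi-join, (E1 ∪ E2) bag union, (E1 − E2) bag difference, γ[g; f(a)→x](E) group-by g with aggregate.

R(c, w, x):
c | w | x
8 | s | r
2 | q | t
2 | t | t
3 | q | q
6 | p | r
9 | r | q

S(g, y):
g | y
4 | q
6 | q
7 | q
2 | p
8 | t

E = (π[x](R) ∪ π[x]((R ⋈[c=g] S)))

Row counts bottom-up:
  R → 6
  π[x](R) → 6
  R → 6
  S → 5
  (R ⋈[c=g] S) → 4
  π[x]((R ⋈[c=g] S)) → 4
  (π[x](R) ∪ π[x]((R ⋈[c=g] S))) → 10

|E| = 10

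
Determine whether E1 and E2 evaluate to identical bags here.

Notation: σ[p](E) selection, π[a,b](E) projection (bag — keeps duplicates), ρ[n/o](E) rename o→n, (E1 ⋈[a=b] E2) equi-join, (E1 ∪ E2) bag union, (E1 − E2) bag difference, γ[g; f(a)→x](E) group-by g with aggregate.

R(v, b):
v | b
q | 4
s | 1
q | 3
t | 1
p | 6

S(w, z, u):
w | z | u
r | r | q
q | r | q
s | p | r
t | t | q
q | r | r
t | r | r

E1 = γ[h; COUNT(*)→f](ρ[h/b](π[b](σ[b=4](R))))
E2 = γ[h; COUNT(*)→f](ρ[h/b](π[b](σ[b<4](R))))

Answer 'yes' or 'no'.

E1 stepwise |·|:
  R → 5
  σ[b=4](R) → 1
  π[b](σ[b=4](R)) → 1
  ρ[h/b](π[b](σ[b=4](R))) → 1
  γ[h; COUNT(*)→f](ρ[h/b](π[b](σ[b=4](R)))) → 1
E2 stepwise |·|:
  R → 5
  σ[b<4](R) → 3
  π[b](σ[b<4](R)) → 3
  ρ[h/b](π[b](σ[b<4](R))) → 3
  γ[h; COUNT(*)→f](ρ[h/b](π[b](σ[b<4](R)))) → 2

E1 result:
h | f
4 | 1
E2 result:
h | f
1 | 2
3 | 1
Witness: (3, 1) appears 0× in E1 but 1× in E2.

no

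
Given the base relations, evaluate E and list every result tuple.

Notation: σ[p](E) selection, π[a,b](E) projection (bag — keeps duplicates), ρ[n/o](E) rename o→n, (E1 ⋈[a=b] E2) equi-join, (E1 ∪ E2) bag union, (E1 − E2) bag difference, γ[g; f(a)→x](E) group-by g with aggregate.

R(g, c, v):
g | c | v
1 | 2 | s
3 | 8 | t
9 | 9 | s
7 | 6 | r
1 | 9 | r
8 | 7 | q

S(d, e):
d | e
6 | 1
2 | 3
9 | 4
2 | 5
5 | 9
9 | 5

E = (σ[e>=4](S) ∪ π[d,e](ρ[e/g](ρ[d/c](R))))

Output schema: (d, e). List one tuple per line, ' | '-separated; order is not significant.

Stepwise |·|:
  S → 6
  σ[e>=4](S) → 4
  R → 6
  ρ[d/c](R) → 6
  ρ[e/g](ρ[d/c](R)) → 6
  π[d,e](ρ[e/g](ρ[d/c](R))) → 6
  (σ[e>=4](S) ∪ π[d,e](ρ[e/g](ρ[d/c](R)))) → 10

== RESULT ==
d | e
2 | 1
2 | 5
5 | 9
6 | 7
7 | 8
8 | 3
9 | 1
9 | 4
9 | 5
9 | 9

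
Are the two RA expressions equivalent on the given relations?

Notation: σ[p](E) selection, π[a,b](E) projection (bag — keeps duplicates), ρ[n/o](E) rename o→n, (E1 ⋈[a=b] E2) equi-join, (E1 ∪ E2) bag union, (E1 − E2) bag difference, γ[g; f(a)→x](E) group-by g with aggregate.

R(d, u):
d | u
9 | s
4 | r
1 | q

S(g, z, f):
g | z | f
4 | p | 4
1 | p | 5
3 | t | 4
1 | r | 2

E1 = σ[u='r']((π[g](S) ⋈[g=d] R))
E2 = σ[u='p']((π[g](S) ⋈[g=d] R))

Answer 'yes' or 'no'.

E1 subexpression sizes:
  S → 4
  π[g](S) → 4
  R → 3
  (π[g](S) ⋈[g=d] R) → 3
  σ[u='r']((π[g](S) ⋈[g=d] R)) → 1
E2 subexpression sizes:
  S → 4
  π[g](S) → 4
  R → 3
  (π[g](S) ⋈[g=d] R) → 3
  σ[u='p']((π[g](S) ⋈[g=d] R)) → 0

E1 result:
g | d | u
4 | 4 | r
E2 result:
g | d | u
(0 rows)
Witness: (4, 4, 'r') appears 1× in E1 but 0× in E2.

no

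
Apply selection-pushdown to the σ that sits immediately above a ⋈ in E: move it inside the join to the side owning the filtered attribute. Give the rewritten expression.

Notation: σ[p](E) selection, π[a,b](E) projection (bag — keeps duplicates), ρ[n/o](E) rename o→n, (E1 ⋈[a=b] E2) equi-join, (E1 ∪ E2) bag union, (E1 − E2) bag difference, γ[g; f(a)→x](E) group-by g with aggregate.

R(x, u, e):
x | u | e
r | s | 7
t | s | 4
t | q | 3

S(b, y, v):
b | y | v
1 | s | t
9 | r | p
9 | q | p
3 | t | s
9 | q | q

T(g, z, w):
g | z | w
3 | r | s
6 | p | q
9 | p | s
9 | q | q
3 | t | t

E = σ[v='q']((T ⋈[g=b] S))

σ filters on v, owned by the right side.
E' = (T ⋈[g=b] σ[v='q'](S))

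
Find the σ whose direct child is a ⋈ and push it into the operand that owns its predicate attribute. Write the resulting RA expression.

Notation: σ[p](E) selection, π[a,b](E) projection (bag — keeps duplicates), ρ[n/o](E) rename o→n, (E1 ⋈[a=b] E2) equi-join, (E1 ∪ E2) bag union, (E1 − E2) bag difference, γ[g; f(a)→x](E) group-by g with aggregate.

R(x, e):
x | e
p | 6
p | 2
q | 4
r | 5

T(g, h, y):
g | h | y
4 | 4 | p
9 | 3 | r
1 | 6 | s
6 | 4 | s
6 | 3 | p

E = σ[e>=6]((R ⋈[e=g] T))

σ filters on e, owned by the left side.
E' = (σ[e>=6](R) ⋈[e=g] T)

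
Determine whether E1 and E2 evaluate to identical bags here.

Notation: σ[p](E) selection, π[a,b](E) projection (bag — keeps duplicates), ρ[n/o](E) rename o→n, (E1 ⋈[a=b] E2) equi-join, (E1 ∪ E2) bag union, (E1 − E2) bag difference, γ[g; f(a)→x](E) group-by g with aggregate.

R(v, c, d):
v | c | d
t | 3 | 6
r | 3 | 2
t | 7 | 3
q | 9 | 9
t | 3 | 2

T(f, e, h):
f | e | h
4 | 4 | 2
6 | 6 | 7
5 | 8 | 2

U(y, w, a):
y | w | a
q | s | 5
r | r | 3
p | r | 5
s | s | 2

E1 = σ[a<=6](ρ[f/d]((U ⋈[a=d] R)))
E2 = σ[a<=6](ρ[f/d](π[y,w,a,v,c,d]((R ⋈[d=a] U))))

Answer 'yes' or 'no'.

E1 stepwise |·|:
  U → 4
  R → 5
  (U ⋈[a=d] R) → 3
  ρ[f/d]((U ⋈[a=d] R)) → 3
  σ[a<=6](ρ[f/d]((U ⋈[a=d] R))) → 3
E2 stepwise |·|:
  R → 5
  U → 4
  (R ⋈[d=a] U) → 3
  π[y,w,a,v,c,d]((R ⋈[d=a] U)) → 3
  ρ[f/d](π[y,w,a,v,c,d]((R ⋈[d=a] U))) → 3
  σ[a<=6](ρ[f/d](π[y,w,a,v,c,d]((R ⋈[d=a] U)))) → 3

E1 and E2 produce the same multiset:
y | w | a | v | c | f
r | r | 3 | t | 7 | 3
s | s | 2 | r | 3 | 2
s | s | 2 | t | 3 | 2

yes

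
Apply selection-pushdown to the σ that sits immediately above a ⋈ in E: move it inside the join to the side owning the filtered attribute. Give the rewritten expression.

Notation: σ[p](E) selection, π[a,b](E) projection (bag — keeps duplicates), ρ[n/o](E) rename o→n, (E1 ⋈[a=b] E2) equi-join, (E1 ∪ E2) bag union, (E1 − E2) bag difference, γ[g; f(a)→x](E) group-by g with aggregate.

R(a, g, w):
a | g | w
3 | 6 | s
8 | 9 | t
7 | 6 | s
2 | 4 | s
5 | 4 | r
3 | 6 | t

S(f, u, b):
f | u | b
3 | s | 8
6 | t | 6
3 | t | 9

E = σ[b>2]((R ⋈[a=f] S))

σ filters on b, owned by the right side.
E' = (R ⋈[a=f] σ[b>2](S))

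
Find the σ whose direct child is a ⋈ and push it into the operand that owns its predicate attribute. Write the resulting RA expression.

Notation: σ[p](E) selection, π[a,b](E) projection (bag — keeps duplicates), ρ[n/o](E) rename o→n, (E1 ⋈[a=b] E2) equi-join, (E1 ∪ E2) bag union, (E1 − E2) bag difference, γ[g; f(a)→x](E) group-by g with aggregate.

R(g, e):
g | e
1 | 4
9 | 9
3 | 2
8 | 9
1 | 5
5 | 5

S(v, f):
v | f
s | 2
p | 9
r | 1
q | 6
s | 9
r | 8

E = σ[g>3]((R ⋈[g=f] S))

σ filters on g, owned by the left side.
E' = (σ[g>3](R) ⋈[g=f] S)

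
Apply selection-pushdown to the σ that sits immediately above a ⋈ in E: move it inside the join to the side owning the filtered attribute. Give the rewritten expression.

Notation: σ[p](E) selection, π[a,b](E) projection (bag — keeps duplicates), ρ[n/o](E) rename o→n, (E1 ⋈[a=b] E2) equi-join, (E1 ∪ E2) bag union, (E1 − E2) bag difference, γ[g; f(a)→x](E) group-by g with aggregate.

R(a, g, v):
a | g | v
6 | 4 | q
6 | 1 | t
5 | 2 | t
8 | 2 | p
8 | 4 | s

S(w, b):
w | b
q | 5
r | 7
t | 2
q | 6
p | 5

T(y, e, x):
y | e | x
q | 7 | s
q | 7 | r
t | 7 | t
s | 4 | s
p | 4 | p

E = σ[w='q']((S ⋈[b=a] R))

σ filters on w, owned by the left side.
E' = (σ[w='q'](S) ⋈[b=a] R)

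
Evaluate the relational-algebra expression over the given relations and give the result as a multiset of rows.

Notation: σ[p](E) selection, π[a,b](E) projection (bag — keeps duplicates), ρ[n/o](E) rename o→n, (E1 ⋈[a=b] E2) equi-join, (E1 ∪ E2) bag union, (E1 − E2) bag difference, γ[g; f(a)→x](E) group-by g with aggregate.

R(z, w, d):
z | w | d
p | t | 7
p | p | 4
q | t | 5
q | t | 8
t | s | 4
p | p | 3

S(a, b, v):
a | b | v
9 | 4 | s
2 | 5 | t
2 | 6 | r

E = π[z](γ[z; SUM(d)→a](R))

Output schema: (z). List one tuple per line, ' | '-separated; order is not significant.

Per-node cardinality:
  R → 6
  γ[z; SUM(d)→a](R) → 3
  π[z](γ[z; SUM(d)→a](R)) → 3

== RESULT ==
z
p
q
t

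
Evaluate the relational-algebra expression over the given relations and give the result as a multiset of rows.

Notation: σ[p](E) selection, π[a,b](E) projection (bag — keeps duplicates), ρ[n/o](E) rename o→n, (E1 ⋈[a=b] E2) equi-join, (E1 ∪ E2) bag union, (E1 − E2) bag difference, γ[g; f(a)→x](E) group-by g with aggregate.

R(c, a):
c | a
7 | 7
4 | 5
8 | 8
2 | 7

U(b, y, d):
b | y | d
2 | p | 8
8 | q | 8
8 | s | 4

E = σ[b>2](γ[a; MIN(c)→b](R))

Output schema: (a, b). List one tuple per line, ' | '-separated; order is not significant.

Stepwise |·|:
  R → 4
  γ[a; MIN(c)→b](R) → 3
  σ[b>2](γ[a; MIN(c)→b](R)) → 2

== RESULT ==
a | b
5 | 4
8 | 8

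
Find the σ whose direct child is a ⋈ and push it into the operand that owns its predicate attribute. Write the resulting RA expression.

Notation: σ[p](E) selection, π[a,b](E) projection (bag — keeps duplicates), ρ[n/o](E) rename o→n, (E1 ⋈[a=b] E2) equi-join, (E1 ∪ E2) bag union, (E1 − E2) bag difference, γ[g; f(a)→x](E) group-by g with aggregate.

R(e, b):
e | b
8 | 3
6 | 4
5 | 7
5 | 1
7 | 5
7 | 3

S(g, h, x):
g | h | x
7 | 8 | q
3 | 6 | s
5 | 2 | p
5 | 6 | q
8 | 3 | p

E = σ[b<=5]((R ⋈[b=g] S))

σ filters on b, owned by the left side.
E' = (σ[b<=5](R) ⋈[b=g] S)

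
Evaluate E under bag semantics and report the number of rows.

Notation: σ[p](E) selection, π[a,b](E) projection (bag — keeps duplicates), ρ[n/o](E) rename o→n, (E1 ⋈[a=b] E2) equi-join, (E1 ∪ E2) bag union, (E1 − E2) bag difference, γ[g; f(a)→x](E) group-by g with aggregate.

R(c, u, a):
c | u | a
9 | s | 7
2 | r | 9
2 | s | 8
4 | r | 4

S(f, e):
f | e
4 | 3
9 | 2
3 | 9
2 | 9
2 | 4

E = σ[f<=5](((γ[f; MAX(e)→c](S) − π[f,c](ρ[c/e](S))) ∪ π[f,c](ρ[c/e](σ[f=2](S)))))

Row counts bottom-up:
  S → 5
  γ[f; MAX(e)→c](S) → 4
  S → 5
  ρ[c/e](S) → 5
  π[f,c](ρ[c/e](S)) → 5
  (γ[f; MAX(e)→c](S) − π[f,c](ρ[c/e](S))) → 0
  S → 5
  σ[f=2](S) → 2
  ρ[c/e](σ[f=2](S)) → 2
  π[f,c](ρ[c/e](σ[f=2](S))) → 2
  ((γ[f; MAX(e)→c](S) − π[f,c](ρ[c/e](S))) ∪ π[f,c](ρ[c/e](σ[f=2](S)))) → 2
  σ[f<=5](((γ[f; MAX(e)→c](S) − π[f,c](ρ[c/e](S))) ∪ π[f,c](ρ[c/e](σ[f=2](S))))) → 2

|E| = 2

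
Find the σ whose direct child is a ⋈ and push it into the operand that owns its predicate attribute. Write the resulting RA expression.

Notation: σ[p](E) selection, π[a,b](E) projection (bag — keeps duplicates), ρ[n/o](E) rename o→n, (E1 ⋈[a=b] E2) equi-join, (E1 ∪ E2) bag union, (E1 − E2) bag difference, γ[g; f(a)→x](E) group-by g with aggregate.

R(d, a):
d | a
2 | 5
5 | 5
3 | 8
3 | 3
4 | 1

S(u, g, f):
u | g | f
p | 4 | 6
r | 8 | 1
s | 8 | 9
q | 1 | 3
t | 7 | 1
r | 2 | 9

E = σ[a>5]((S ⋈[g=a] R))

σ filters on a, owned by the right side.
E' = (S ⋈[g=a] σ[a>5](R))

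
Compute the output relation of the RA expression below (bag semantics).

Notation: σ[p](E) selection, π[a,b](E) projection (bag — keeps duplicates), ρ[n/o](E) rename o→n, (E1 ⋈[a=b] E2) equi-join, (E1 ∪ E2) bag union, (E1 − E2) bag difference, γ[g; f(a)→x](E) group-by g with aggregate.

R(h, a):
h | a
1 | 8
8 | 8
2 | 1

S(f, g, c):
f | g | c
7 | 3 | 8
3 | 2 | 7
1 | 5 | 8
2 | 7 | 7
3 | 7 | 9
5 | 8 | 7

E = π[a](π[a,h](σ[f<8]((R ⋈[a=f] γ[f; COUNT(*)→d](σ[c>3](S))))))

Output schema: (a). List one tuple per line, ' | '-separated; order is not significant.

Row counts bottom-up:
  R → 3
  S → 6
  σ[c>3](S) → 6
  γ[f; COUNT(*)→d](σ[c>3](S)) → 5
  (R ⋈[a=f] γ[f; COUNT(*)→d](σ[c>3](S))) → 1
  σ[f<8]((R ⋈[a=f] γ[f; COUNT(*)→d](σ[c>3](S)))) → 1
  π[a,h](σ[f<8]((R ⋈[a=f] γ[f; COUNT(*)→d](σ[c>3](S))))) → 1
  π[a](π[a,h](σ[f<8]((R ⋈[a=f] γ[f; COUNT(*)→d](σ[c>3](S)))))) → 1

== RESULT ==
a
1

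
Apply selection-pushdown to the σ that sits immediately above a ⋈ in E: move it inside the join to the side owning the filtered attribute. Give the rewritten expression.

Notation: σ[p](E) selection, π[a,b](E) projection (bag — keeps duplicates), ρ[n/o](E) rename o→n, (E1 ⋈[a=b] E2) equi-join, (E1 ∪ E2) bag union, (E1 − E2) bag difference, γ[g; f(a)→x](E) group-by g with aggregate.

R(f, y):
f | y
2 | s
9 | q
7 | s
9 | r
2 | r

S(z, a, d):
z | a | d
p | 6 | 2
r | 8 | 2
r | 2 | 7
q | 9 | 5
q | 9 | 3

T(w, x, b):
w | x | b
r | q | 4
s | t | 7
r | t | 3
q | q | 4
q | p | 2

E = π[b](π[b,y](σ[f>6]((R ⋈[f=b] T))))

σ filters on f, owned by the left side.
E' = π[b](π[b,y]((σ[f>6](R) ⋈[f=b] T)))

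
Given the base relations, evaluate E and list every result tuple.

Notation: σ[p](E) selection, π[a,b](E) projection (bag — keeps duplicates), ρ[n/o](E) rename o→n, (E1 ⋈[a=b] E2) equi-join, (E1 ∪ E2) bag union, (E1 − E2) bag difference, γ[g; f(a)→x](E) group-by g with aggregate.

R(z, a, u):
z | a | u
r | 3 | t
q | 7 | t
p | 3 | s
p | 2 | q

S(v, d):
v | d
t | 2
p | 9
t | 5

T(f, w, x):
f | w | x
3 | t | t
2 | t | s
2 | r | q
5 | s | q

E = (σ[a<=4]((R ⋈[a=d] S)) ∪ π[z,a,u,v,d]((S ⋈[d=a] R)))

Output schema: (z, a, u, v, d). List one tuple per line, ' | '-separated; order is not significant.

Per-node cardinality:
  R → 4
  S → 3
  (R ⋈[a=d] S) → 1
  σ[a<=4]((R ⋈[a=d] S)) → 1
  S → 3
  R → 4
  (S ⋈[d=a] R) → 1
  π[z,a,u,v,d]((S ⋈[d=a] R)) → 1
  (σ[a<=4]((R ⋈[a=d] S)) ∪ π[z,a,u,v,d]((S ⋈[d=a] R))) → 2

== RESULT ==
z | a | u | v | d
p | 2 | q | t | 2
p | 2 | q | t | 2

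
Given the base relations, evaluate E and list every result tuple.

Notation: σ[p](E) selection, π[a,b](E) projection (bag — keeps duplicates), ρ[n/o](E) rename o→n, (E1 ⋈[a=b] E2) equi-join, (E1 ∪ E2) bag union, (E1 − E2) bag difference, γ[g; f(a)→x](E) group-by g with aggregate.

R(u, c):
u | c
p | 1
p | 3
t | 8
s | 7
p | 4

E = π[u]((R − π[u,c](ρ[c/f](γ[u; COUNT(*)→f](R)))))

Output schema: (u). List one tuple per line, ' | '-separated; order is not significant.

Row counts bottom-up:
  R → 5
  R → 5
  γ[u; COUNT(*)→f](R) → 3
  ρ[c/f](γ[u; COUNT(*)→f](R)) → 3
  π[u,c](ρ[c/f](γ[u; COUNT(*)→f](R))) → 3
  (R − π[u,c](ρ[c/f](γ[u; COUNT(*)→f](R)))) → 4
  π[u]((R − π[u,c](ρ[c/f](γ[u; COUNT(*)→f](R))))) → 4

== RESULT ==
u
p
p
s
t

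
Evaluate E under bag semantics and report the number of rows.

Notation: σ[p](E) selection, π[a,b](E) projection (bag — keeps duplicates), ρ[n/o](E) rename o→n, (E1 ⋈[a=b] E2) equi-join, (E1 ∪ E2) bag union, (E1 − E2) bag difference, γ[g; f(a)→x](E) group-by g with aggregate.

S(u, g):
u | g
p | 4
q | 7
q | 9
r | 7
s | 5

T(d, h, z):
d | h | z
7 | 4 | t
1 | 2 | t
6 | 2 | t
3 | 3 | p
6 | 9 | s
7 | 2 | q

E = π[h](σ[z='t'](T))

Per-node cardinality:
  T → 6
  σ[z='t'](T) → 3
  π[h](σ[z='t'](T)) → 3

|E| = 3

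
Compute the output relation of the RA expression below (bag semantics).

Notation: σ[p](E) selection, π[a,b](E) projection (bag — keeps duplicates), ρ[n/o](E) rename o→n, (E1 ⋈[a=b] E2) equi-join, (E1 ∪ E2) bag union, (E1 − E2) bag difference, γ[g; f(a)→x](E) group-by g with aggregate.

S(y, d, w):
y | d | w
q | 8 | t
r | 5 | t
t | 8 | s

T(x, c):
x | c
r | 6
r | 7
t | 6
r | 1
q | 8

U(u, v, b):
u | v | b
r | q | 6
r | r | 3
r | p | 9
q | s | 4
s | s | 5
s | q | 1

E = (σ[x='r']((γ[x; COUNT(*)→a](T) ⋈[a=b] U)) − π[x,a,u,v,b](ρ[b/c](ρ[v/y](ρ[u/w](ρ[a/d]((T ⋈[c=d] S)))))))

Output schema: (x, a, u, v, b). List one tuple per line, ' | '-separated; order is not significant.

Subexpression sizes:
  T → 5
  γ[x; COUNT(*)→a](T) → 3
  U → 6
  (γ[x; COUNT(*)→a](T) ⋈[a=b] U) → 3
  σ[x='r']((γ[x; COUNT(*)→a](T) ⋈[a=b] U)) → 1
  T → 5
  S → 3
  (T ⋈[c=d] S) → 2
  ρ[a/d]((T ⋈[c=d] S)) → 2
  ρ[u/w](ρ[a/d]((T ⋈[c=d] S))) → 2
  ρ[v/y](ρ[u/w](ρ[a/d]((T ⋈[c=d] S)))) → 2
  ρ[b/c](ρ[v/y](ρ[u/w](ρ[a/d]((T ⋈[c=d] S))))) → 2
  π[x,a,u,v,b](ρ[b/c](ρ[v/y](ρ[u/w](ρ[a/d]((T ⋈[c=d] S)))))) → 2
  (σ[x='r']((γ[x; COUNT(*)→a](T) ⋈[a=b] U)) − π[x,a,u,v,b](ρ[b/c](ρ[v/y](ρ[u/w](ρ[a/d]((T ⋈[c=d] S))))))) → 1

== RESULT ==
x | a | u | v | b
r | 3 | r | r | 3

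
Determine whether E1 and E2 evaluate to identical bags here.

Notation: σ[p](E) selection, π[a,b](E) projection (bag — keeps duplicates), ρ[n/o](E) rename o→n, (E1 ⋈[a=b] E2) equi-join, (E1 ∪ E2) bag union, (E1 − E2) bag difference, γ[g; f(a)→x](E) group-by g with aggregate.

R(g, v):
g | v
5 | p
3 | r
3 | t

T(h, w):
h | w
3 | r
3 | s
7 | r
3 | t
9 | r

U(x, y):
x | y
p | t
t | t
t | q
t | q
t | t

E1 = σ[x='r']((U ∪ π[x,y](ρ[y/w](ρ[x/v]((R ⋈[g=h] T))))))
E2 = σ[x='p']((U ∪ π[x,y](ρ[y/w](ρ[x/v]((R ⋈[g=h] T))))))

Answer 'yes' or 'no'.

E1 per-node cardinality:
  U → 5
  R → 3
  T → 5
  (R ⋈[g=h] T) → 6
  ρ[x/v]((R ⋈[g=h] T)) → 6
  ρ[y/w](ρ[x/v]((R ⋈[g=h] T))) → 6
  π[x,y](ρ[y/w](ρ[x/v]((R ⋈[g=h] T)))) → 6
  (U ∪ π[x,y](ρ[y/w](ρ[x/v]((R ⋈[g=h] T))))) → 11
  σ[x='r']((U ∪ π[x,y](ρ[y/w](ρ[x/v]((R ⋈[g=h] T)))))) → 3
E2 per-node cardinality:
  U → 5
  R → 3
  T → 5
  (R ⋈[g=h] T) → 6
  ρ[x/v]((R ⋈[g=h] T)) → 6
  ρ[y/w](ρ[x/v]((R ⋈[g=h] T))) → 6
  π[x,y](ρ[y/w](ρ[x/v]((R ⋈[g=h] T)))) → 6
  (U ∪ π[x,y](ρ[y/w](ρ[x/v]((R ⋈[g=h] T))))) → 11
  σ[x='p']((U ∪ π[x,y](ρ[y/w](ρ[x/v]((R ⋈[g=h] T)))))) → 1

E1 result:
x | y
r | r
r | s
r | t
E2 result:
x | y
p | t
Witness: ('r', 't') appears 1× in E1 but 0× in E2.

no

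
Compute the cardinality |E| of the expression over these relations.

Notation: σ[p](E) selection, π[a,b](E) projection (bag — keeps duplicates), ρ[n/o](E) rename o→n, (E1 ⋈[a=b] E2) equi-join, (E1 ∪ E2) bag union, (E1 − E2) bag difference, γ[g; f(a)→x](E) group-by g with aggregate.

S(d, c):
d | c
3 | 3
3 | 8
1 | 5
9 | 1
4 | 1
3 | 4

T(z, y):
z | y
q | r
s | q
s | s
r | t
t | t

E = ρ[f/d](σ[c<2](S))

Stepwise |·|:
  S → 6
  σ[c<2](S) → 2
  ρ[f/d](σ[c<2](S)) → 2

|E| = 2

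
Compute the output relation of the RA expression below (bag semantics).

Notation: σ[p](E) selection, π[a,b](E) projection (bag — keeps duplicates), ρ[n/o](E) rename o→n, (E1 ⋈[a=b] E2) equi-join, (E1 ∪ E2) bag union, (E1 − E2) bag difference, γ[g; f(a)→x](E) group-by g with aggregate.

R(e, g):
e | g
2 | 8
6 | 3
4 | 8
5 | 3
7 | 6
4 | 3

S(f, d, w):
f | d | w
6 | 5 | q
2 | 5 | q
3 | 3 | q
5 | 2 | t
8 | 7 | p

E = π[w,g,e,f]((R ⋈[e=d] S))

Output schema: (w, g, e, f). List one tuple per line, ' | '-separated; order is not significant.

Per-node cardinality:
  R → 6
  S → 5
  (R ⋈[e=d] S) → 4
  π[w,g,e,f]((R ⋈[e=d] S)) → 4

== RESULT ==
w | g | e | f
p | 6 | 7 | 8
q | 3 | 5 | 2
q | 3 | 5 | 6
t | 8 | 2 | 5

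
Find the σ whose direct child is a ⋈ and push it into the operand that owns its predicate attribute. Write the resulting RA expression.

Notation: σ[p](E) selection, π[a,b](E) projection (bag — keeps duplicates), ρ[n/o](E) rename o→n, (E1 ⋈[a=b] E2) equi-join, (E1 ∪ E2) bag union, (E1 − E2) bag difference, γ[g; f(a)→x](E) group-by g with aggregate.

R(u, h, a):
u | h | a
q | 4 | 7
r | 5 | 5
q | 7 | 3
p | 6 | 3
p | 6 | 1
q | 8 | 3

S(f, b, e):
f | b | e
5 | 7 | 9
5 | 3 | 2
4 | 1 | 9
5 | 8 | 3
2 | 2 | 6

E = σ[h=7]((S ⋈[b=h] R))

σ filters on h, owned by the right side.
E' = (S ⋈[b=h] σ[h=7](R))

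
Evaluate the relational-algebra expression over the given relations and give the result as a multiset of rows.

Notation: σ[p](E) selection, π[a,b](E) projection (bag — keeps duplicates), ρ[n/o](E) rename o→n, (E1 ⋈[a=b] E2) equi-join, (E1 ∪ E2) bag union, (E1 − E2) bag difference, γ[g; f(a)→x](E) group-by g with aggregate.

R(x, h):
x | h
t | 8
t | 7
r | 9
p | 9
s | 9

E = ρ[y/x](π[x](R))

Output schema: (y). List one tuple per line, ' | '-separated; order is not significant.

Per-node cardinality:
  R → 5
  π[x](R) → 5
  ρ[y/x](π[x](R)) → 5

== RESULT ==
y
p
r
s
t
t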